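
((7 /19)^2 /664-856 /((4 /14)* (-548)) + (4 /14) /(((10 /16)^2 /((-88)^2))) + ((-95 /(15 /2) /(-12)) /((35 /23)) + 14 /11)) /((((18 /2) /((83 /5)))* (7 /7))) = 3226829035449329 /308463309000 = 10460.98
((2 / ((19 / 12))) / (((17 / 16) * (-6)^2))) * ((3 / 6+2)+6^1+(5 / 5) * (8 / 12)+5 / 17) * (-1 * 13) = -200720 / 49419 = -4.06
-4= -4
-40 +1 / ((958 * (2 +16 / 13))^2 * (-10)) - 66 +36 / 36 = -1699882480969 / 16189356960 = -105.00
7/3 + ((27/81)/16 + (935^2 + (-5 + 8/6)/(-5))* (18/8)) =472082461/240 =1967010.25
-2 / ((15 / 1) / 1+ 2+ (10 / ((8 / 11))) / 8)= -64 / 599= -0.11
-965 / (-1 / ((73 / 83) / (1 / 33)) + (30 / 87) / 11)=67415865 / 217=310672.19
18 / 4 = 9 / 2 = 4.50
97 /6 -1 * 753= -4421 /6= -736.83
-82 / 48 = -41 / 24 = -1.71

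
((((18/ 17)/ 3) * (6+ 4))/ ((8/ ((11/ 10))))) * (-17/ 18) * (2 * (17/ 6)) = -187/ 72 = -2.60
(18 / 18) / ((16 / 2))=0.12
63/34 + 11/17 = 5/2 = 2.50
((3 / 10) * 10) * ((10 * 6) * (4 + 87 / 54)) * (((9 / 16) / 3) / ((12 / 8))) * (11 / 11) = 505 / 4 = 126.25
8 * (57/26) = 228/13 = 17.54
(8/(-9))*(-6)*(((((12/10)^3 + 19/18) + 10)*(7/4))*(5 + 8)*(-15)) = -5234866/225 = -23266.07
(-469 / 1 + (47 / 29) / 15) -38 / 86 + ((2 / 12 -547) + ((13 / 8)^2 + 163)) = -850.53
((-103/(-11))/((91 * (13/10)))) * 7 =1030/1859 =0.55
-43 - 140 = -183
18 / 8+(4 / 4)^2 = 13 / 4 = 3.25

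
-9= -9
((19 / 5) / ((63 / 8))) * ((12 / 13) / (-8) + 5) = 9652 / 4095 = 2.36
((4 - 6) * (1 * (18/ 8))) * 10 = -45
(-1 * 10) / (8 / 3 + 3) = -30 / 17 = -1.76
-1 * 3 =-3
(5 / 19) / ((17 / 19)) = 5 / 17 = 0.29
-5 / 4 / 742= -5 / 2968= -0.00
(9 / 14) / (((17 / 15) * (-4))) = -135 / 952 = -0.14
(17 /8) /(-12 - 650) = -17 /5296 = -0.00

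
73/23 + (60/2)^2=20773/23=903.17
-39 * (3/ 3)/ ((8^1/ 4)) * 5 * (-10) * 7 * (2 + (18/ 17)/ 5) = 256620/ 17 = 15095.29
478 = 478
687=687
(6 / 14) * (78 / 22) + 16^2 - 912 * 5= -331291 / 77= -4302.48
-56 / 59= -0.95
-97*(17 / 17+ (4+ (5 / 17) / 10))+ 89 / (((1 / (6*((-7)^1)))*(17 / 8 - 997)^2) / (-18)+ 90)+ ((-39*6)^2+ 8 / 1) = 1983070261091 / 36536638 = 54276.21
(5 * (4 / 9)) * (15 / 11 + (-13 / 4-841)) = -1873.08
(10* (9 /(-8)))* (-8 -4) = 135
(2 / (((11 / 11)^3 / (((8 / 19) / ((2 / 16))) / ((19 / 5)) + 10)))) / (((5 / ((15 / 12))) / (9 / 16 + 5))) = 174885 / 5776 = 30.28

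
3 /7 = 0.43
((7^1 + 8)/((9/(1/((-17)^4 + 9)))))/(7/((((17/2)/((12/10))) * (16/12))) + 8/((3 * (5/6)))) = 17/3357906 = 0.00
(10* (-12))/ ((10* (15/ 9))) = -36/ 5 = -7.20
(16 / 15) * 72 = 384 / 5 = 76.80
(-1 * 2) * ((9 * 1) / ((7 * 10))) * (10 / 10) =-9 / 35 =-0.26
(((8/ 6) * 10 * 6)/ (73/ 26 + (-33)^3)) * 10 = -20800/ 934289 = -0.02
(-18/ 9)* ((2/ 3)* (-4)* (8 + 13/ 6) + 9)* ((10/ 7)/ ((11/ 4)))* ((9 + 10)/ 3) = 247760/ 2079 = 119.17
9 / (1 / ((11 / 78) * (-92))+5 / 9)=40986 / 2179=18.81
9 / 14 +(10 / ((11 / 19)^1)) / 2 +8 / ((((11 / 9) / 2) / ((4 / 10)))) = 11177 / 770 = 14.52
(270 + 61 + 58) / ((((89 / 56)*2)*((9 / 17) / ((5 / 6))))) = 462910 / 2403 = 192.64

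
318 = 318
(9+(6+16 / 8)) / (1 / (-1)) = -17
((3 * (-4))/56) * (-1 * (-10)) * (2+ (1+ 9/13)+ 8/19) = -8.81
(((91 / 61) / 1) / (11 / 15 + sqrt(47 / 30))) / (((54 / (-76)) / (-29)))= -11031020 / 254187 + 501410*sqrt(1410) / 254187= 30.67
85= 85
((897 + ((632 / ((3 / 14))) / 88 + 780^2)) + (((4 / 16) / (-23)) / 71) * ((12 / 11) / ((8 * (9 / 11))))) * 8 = 262689697037 / 53889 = 4874644.12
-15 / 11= -1.36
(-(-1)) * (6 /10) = 0.60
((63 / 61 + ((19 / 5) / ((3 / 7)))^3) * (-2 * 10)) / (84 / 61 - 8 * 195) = 143723482 / 16044075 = 8.96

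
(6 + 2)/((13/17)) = 136/13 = 10.46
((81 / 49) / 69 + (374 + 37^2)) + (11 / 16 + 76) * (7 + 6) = 49406985 / 18032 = 2739.96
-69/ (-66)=23/ 22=1.05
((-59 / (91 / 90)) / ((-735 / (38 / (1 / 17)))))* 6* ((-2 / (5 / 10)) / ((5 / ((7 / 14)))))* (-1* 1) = 2744208 / 22295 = 123.09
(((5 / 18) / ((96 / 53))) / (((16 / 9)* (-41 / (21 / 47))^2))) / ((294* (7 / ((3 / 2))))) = 795 / 106468569088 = 0.00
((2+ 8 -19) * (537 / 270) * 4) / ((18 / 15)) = -179 / 3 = -59.67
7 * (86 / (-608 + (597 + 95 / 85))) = -731 / 12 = -60.92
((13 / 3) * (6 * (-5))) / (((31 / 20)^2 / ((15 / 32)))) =-25.36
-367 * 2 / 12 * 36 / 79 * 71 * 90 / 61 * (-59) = 830176020 / 4819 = 172271.43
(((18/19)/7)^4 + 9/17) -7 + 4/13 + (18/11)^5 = 62034134618891082/11136847257927391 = 5.57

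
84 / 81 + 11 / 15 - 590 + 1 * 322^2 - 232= 13886609 / 135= 102863.77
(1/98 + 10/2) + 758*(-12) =-890917/98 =-9090.99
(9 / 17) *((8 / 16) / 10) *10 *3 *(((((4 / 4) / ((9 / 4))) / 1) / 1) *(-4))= -24 / 17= -1.41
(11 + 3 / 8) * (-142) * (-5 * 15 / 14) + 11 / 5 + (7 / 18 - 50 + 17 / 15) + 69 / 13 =8060977 / 936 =8612.15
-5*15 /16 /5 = -15 /16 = -0.94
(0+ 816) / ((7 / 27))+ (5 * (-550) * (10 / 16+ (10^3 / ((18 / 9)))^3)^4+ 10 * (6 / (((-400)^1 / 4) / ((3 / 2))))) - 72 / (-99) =-671386732177734475708008200000000000.00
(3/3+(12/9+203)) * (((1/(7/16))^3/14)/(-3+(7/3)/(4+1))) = -450560/6517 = -69.14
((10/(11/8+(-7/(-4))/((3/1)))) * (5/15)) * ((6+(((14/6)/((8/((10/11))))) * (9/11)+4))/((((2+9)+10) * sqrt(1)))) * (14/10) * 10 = 197800/17061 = 11.59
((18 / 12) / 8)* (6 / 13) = 9 / 104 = 0.09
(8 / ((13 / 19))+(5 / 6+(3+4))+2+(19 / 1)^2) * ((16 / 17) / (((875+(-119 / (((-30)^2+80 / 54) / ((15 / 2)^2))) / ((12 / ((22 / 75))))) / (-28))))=-185915540480 / 16134072513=-11.52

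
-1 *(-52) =52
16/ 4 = 4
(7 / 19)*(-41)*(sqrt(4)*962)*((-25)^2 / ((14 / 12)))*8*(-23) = 54429960000 / 19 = 2864734736.84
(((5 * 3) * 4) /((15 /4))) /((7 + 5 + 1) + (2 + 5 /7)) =56 /55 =1.02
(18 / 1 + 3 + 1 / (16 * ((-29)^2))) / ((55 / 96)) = 1695462 / 46255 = 36.65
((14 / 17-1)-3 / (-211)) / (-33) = 194 / 39457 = 0.00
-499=-499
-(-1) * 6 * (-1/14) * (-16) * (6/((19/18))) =5184/133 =38.98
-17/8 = -2.12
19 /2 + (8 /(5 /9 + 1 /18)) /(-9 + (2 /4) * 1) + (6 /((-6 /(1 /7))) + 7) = 38791 /2618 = 14.82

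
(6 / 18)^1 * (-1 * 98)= -98 / 3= -32.67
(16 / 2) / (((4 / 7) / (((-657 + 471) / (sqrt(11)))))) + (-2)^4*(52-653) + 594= -9022-2604*sqrt(11) / 11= -9807.14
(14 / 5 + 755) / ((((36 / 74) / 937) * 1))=14595649 / 10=1459564.90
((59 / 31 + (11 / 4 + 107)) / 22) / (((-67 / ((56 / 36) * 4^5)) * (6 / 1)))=-4135040 / 205623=-20.11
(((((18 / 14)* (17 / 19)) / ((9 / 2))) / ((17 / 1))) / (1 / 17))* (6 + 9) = 510 / 133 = 3.83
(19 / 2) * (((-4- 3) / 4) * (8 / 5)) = -133 / 5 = -26.60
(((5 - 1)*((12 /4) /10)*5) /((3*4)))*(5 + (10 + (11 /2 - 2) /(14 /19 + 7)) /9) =2329 /756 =3.08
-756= -756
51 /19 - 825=-15624 /19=-822.32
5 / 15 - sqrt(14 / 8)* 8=1 / 3 - 4* sqrt(7)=-10.25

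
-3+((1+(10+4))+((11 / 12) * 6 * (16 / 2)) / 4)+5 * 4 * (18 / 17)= 751 / 17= 44.18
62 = 62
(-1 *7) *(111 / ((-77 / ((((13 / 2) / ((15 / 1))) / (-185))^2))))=169 / 3052500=0.00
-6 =-6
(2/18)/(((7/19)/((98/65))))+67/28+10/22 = 594973/180180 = 3.30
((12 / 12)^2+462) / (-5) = -463 / 5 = -92.60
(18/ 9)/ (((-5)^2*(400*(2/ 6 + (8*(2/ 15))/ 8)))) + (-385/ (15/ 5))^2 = 1037575027/ 63000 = 16469.44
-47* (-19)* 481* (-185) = -79463605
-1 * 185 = -185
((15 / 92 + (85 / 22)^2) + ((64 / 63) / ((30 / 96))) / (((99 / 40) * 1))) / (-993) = -51770317 / 3133830546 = -0.02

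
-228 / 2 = -114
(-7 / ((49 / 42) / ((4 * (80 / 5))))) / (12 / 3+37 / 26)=-3328 / 47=-70.81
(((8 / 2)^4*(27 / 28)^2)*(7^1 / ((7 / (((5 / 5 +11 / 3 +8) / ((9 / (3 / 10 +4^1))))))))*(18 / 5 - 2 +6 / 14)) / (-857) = -25059024 / 7348775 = -3.41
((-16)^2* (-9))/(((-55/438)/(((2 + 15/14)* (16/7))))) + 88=347385448/2695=128899.98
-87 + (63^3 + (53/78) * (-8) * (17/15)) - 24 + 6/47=6871824442/27495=249929.97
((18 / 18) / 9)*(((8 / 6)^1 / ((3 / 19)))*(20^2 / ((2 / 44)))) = 668800 / 81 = 8256.79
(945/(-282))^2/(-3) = -3.74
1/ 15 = 0.07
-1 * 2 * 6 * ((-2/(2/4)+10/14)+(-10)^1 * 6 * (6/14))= 348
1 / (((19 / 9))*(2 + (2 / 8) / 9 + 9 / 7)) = 2268 / 15865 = 0.14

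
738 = 738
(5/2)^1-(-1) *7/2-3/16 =93/16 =5.81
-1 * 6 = -6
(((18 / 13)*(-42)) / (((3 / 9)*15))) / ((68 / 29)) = -5481 / 1105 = -4.96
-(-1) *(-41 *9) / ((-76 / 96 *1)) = 8856 / 19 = 466.11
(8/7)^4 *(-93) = -380928/2401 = -158.65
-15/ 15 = -1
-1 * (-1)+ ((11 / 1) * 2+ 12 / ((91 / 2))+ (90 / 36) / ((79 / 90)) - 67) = -293945 / 7189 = -40.89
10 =10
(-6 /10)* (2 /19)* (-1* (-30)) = -36 /19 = -1.89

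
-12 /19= -0.63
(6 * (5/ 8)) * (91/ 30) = 91/ 8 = 11.38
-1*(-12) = 12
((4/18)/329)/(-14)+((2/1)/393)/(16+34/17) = 1910/8145711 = 0.00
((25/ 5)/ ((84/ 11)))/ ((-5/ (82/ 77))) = -41/ 294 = -0.14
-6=-6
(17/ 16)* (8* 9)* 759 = 116127/ 2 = 58063.50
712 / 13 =54.77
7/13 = 0.54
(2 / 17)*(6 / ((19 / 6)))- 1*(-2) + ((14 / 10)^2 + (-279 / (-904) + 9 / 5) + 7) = 97025573 / 7299800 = 13.29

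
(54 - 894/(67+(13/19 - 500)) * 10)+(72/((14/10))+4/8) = 2426567/19166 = 126.61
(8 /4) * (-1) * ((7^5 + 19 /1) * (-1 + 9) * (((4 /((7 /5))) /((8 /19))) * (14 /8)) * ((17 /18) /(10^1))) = -2717399 /9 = -301933.22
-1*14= -14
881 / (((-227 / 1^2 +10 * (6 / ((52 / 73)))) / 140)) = -400855 / 464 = -863.91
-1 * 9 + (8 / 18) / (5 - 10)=-409 / 45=-9.09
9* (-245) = -2205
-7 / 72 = -0.10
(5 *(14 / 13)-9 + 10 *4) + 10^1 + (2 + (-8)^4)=53877 / 13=4144.38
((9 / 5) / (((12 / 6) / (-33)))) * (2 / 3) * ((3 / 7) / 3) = -99 / 35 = -2.83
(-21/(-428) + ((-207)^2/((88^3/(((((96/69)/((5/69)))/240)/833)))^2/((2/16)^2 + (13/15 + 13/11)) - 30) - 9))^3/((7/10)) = -39128450009185687629781977396493804254818468692348620873678457331510691419072151/38193155028012744060906256232955395655965704088326994466476423741038307621600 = -1024.49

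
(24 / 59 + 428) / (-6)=-12638 / 177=-71.40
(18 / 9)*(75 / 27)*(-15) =-250 / 3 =-83.33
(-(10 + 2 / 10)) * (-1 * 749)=38199 / 5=7639.80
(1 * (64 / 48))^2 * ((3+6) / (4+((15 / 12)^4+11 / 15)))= 61440 / 27551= 2.23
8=8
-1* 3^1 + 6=3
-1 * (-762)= 762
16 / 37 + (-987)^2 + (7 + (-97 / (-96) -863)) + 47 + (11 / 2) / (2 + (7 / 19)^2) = 888548970997 / 912864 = 973364.02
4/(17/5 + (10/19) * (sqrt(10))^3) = -122740/2395671 + 190000 * sqrt(10)/2395671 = 0.20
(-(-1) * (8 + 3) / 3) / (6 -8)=-11 / 6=-1.83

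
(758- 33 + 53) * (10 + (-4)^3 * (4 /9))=-129148 /9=-14349.78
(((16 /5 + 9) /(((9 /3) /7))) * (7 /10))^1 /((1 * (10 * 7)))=427 /1500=0.28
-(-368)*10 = 3680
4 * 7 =28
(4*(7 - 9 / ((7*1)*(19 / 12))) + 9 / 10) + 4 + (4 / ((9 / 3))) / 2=120971 / 3990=30.32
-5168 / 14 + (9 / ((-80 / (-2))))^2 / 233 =-369.14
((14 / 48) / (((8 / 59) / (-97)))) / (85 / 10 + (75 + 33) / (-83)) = -3325063 / 114720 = -28.98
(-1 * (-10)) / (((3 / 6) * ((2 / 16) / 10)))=1600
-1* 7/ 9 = -7/ 9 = -0.78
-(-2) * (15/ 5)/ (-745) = -6/ 745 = -0.01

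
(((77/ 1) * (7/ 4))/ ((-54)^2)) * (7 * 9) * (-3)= -3773/ 432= -8.73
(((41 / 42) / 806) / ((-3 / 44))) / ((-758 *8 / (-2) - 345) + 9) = -451 / 68448744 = -0.00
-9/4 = -2.25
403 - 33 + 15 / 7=2605 / 7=372.14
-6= -6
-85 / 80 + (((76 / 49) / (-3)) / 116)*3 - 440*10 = -100062861 / 22736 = -4401.08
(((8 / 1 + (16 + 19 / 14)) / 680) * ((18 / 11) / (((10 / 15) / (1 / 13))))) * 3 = 5751 / 272272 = 0.02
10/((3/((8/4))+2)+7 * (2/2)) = 20/21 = 0.95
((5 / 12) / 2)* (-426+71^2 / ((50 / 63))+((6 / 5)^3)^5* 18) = 126200081143037 / 97656250000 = 1292.29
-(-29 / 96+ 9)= -835 / 96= -8.70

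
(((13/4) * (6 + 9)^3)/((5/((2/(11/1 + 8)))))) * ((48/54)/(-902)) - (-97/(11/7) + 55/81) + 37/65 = 2769654733/45115785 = 61.39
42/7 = 6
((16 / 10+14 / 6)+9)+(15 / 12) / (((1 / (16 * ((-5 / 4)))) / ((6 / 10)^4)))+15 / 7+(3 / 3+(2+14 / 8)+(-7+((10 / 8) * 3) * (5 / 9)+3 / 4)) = 12.42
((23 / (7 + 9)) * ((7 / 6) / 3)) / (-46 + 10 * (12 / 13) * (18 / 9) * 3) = 2093 / 35136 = 0.06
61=61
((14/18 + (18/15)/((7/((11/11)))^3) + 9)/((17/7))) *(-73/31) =-11021102/1162035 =-9.48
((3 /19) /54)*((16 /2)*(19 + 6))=100 /171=0.58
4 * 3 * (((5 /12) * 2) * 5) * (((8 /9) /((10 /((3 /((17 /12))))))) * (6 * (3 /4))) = 720 /17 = 42.35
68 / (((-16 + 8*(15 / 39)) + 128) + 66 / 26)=884 / 1529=0.58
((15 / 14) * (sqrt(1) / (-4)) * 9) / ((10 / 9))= -243 / 112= -2.17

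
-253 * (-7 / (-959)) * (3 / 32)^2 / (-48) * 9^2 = 61479 / 2244608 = 0.03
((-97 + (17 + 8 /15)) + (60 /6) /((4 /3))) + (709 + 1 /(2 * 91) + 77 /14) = 1754131 /2730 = 642.54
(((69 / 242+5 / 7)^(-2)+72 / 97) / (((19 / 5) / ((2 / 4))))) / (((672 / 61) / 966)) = 850085802325 / 42259975256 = 20.12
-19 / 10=-1.90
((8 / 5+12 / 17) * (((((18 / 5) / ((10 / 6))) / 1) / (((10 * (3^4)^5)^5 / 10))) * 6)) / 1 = 49 / 8450441601508673444849381950246490775401068551328125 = 0.00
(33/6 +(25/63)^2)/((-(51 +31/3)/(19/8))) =-853271/3894912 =-0.22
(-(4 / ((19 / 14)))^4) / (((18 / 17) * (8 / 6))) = -20898304 / 390963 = -53.45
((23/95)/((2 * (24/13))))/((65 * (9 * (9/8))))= 23/230850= 0.00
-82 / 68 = -41 / 34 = -1.21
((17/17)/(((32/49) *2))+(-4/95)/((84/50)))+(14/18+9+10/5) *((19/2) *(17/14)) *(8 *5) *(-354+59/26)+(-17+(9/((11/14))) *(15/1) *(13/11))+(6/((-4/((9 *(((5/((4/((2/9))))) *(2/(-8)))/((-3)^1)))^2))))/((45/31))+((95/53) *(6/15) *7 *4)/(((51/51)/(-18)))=-1911691.76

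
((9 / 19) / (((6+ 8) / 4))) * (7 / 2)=9 / 19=0.47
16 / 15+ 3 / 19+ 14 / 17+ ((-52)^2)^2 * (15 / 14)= 265685915861 / 33915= 7833876.33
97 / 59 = 1.64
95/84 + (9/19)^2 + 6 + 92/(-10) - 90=-13925489/151620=-91.84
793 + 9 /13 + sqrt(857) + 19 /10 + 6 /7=825.72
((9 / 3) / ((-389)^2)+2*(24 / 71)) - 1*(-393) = 4229573484 / 10743791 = 393.68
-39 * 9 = -351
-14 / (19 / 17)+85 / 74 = -15997 / 1406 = -11.38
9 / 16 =0.56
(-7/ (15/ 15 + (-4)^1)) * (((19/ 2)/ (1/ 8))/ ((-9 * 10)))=-1.97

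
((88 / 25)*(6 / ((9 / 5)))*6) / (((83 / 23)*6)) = 3.25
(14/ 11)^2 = 196/ 121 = 1.62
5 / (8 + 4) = 5 / 12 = 0.42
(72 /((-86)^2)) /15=6 /9245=0.00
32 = 32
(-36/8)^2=81/4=20.25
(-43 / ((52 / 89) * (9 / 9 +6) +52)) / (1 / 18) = -11481 / 832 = -13.80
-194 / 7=-27.71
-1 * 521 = -521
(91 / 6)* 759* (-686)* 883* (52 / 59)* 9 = -3263341997916 / 59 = -55310881320.61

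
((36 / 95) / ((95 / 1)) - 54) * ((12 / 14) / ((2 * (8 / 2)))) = -730971 / 126350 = -5.79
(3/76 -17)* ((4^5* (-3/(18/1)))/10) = 82496/285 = 289.46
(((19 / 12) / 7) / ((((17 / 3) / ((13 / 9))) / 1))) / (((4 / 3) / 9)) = 741 / 1904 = 0.39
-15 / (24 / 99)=-495 / 8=-61.88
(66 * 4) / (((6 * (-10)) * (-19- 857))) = 11 / 2190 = 0.01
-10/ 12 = -5/ 6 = -0.83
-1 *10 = -10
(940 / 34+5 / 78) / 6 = 36745 / 7956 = 4.62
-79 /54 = -1.46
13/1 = 13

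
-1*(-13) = 13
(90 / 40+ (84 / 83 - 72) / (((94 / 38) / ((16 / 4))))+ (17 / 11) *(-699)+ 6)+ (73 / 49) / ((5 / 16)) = -49708253473 / 42052780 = -1182.04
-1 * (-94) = 94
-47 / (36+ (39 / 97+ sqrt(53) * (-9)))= 5365943 / 9308292+ 442223 * sqrt(53) / 3102764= 1.61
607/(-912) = -607/912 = -0.67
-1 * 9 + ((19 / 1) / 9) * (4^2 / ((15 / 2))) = -607 / 135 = -4.50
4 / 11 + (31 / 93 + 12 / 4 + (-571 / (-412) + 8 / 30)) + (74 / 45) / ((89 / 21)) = 34713583 / 6050220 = 5.74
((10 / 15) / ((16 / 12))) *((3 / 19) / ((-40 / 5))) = -3 / 304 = -0.01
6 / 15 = 2 / 5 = 0.40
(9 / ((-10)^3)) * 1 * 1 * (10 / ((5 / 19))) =-171 / 500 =-0.34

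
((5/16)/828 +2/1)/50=26501/662400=0.04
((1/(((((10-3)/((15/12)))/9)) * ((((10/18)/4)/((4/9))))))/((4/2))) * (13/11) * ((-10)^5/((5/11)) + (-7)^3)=-51560262/77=-669613.79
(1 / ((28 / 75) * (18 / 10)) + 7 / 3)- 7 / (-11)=1373 / 308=4.46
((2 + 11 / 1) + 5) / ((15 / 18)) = 108 / 5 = 21.60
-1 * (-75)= 75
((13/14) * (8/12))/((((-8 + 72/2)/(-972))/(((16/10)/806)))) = -324/7595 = -0.04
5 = 5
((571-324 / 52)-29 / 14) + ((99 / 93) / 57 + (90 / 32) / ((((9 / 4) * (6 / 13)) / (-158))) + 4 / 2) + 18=99565381 / 643188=154.80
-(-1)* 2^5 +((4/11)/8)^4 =32.00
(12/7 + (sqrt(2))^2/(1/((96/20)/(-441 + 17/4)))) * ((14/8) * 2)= 51738/8735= 5.92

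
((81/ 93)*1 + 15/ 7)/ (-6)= -109/ 217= -0.50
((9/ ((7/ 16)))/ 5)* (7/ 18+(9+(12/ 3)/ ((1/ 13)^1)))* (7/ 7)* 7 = 1768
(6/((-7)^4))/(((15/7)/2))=4/1715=0.00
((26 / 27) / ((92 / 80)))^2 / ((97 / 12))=1081600 / 12469059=0.09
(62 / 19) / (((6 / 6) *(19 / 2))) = 124 / 361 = 0.34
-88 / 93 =-0.95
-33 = -33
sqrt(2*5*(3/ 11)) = sqrt(330)/ 11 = 1.65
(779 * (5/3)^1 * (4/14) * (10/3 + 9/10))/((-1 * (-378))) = 98933/23814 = 4.15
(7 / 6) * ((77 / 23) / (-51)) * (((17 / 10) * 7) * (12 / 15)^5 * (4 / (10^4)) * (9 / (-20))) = 60368 / 1123046875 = 0.00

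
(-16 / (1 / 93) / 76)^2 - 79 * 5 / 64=8713981 / 23104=377.16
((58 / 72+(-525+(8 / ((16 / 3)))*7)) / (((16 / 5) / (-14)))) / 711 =647255 / 204768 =3.16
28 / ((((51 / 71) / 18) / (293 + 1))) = 3506832 / 17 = 206284.24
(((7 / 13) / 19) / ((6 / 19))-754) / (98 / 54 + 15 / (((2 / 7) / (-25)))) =529245 / 920101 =0.58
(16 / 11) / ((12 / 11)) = 4 / 3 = 1.33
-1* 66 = -66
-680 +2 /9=-679.78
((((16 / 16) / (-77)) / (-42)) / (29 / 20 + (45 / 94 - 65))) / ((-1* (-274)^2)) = 235 / 3598658411502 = 0.00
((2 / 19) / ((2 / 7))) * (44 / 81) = 308 / 1539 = 0.20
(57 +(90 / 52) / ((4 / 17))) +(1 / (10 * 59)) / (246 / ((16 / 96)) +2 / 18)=26230369443 / 407583800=64.36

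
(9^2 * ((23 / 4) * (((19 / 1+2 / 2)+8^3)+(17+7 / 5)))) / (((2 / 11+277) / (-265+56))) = -193291.54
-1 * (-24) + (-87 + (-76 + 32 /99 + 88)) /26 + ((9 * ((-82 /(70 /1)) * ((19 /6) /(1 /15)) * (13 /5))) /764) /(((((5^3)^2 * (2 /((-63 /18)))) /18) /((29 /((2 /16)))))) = 421055949913 /19204453125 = 21.92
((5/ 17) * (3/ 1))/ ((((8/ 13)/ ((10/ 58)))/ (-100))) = -24375/ 986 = -24.72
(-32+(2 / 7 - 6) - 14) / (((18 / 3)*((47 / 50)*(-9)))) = 9050 / 8883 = 1.02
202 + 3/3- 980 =-777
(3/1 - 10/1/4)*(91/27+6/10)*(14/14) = 268/135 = 1.99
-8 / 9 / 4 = -0.22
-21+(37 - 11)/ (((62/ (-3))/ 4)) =-807/ 31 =-26.03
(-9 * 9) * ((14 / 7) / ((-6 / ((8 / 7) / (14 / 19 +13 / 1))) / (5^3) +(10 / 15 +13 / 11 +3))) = -50787000 / 1339127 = -37.93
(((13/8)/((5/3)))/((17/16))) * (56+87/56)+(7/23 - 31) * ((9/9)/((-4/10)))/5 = 3731171/54740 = 68.16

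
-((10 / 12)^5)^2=-9765625 / 60466176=-0.16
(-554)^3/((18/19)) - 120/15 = -1615298980/9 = -179477664.44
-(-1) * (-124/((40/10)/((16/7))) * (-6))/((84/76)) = 18848/49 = 384.65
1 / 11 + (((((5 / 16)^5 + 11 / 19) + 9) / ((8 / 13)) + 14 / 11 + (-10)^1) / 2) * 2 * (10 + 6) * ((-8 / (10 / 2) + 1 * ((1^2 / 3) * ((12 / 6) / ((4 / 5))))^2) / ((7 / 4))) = -1952521239587 / 34516500480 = -56.57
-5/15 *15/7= -5/7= -0.71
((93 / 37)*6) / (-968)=-279 / 17908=-0.02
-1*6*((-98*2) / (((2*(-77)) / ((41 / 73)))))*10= -34440 / 803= -42.89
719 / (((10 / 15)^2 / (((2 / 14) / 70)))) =6471 / 1960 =3.30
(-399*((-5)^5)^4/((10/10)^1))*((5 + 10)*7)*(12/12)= -3995418548583984375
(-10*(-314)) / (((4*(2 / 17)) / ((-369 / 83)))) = -4924305 / 166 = -29664.49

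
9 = 9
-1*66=-66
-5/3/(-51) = 5/153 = 0.03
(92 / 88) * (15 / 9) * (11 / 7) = 115 / 42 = 2.74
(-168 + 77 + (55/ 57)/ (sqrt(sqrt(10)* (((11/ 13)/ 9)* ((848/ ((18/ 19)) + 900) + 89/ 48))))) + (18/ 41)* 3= -3677/ 41 + 6* 10^(3/ 4)* sqrt(37003109)/ 4916497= -89.64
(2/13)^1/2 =1/13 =0.08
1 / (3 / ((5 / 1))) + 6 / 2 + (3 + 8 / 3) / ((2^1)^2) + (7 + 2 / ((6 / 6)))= 181 / 12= 15.08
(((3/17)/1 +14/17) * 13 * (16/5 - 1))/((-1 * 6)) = -143/30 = -4.77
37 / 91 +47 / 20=5017 / 1820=2.76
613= 613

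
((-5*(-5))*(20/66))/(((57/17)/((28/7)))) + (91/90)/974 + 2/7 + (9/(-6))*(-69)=1607706227/14249620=112.82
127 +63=190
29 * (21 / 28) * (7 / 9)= 203 / 12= 16.92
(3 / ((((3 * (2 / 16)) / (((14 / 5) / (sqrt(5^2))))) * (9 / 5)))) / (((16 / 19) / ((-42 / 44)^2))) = 6517 / 2420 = 2.69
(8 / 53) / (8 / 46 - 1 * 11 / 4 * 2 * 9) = -368 / 120257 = -0.00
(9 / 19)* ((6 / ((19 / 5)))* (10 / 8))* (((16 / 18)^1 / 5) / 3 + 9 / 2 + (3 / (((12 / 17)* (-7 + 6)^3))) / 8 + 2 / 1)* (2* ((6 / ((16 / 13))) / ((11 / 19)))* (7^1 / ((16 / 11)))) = 35545965 / 77824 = 456.75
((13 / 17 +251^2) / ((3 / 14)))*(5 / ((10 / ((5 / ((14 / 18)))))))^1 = 16065450 / 17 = 945026.47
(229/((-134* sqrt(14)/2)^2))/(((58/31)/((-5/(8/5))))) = -177475/29160544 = -0.01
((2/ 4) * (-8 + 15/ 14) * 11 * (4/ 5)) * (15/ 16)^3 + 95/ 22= -6560555/ 315392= -20.80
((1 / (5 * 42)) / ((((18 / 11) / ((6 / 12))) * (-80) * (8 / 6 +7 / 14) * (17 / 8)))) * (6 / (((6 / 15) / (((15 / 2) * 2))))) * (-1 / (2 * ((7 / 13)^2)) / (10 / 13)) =2197 / 932960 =0.00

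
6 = 6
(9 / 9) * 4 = 4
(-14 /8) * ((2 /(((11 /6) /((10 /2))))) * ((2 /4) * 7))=-735 /22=-33.41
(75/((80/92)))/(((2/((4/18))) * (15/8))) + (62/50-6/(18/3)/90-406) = -19983/50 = -399.66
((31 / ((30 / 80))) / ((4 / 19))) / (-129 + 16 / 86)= -50654 / 16617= -3.05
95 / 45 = 19 / 9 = 2.11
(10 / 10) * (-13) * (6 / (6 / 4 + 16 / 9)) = -1404 / 59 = -23.80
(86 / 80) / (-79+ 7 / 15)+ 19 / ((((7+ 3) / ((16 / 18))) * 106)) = 50447 / 22476240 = 0.00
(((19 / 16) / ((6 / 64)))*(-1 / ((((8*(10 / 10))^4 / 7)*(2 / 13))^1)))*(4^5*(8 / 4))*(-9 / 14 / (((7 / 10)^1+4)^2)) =18525 / 2209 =8.39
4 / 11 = 0.36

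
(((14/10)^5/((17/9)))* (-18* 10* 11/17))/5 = -59900148/903125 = -66.33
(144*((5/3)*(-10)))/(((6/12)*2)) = -2400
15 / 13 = 1.15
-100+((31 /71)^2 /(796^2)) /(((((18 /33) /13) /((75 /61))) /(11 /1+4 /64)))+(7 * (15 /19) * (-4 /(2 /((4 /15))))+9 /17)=-206253279142210347 /2013840954174976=-102.42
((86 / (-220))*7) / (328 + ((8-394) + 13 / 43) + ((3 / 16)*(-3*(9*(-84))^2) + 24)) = 1849 / 217257480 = 0.00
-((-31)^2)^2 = -923521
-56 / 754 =-28 / 377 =-0.07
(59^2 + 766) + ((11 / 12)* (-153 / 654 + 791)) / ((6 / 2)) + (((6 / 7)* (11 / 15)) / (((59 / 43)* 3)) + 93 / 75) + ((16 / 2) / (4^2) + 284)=386881869049 / 81030600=4774.52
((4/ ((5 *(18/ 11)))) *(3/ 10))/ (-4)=-11/ 300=-0.04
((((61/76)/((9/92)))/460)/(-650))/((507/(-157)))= 9577/1127061000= 0.00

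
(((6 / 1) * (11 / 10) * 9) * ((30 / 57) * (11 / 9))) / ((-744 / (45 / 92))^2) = 81675 / 4945413632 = 0.00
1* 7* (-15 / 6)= -35 / 2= -17.50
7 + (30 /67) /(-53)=6.99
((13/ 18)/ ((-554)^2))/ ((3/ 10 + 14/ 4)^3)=1625/ 37892463192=0.00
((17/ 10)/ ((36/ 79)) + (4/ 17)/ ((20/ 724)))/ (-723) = -0.02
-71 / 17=-4.18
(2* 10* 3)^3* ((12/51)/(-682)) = -432000/5797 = -74.52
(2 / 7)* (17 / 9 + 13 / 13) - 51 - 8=-3665 / 63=-58.17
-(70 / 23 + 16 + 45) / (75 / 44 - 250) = 64812 / 251275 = 0.26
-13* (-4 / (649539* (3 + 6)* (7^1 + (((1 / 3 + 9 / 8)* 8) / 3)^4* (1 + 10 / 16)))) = 416 / 17709107031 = 0.00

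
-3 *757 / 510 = -757 / 170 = -4.45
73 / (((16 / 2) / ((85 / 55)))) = 1241 / 88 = 14.10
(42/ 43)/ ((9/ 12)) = 56/ 43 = 1.30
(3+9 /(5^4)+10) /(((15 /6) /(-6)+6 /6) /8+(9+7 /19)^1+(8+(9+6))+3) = 2119488 /5771875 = 0.37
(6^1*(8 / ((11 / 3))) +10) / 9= 254 / 99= 2.57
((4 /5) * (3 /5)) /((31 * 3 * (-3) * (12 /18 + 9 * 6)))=-1 /31775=-0.00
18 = 18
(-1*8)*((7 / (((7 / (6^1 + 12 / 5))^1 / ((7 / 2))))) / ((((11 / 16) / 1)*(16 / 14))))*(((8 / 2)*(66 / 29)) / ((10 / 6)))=-1185408 / 725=-1635.05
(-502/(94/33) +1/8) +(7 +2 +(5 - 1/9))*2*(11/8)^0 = -501953/3384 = -148.33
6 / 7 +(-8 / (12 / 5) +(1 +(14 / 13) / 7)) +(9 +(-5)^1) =731 / 273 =2.68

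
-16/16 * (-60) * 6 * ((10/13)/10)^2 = 2.13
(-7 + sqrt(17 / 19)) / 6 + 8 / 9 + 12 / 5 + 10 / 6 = sqrt(323) / 114 + 341 / 90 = 3.95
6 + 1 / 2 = 6.50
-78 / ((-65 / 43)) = 258 / 5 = 51.60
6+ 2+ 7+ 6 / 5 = 81 / 5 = 16.20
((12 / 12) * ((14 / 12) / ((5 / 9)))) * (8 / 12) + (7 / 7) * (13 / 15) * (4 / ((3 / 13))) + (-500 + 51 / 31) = -672296 / 1395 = -481.93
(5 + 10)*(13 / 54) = 65 / 18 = 3.61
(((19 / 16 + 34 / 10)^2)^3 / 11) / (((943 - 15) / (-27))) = -65972075856968763 / 2675965952000000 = -24.65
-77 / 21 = -11 / 3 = -3.67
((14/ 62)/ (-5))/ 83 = -7/ 12865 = -0.00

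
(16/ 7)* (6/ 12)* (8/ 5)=64/ 35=1.83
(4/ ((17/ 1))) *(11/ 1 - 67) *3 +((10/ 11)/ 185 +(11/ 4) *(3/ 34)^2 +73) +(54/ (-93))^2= 61191310069/ 1808571248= 33.83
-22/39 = -0.56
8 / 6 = 4 / 3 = 1.33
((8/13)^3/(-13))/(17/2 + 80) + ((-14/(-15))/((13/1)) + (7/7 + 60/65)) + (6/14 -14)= -11.58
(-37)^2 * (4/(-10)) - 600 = -5738/5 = -1147.60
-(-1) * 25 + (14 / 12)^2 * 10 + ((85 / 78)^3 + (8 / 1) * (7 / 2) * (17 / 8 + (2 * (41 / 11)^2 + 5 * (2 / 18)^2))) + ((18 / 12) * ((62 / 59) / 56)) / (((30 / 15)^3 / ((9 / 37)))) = 18513108340584553 / 21058730941248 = 879.12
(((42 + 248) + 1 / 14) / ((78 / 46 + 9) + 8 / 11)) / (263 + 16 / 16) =93403 / 971040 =0.10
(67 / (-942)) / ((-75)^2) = -67 / 5298750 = -0.00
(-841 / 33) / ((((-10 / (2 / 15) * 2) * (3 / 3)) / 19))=15979 / 4950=3.23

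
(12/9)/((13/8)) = 32/39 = 0.82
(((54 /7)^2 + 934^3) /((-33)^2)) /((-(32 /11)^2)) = -9981061903 /112896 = -88409.35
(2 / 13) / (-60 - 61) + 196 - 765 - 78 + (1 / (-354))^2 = -127538227055 / 197122068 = -647.00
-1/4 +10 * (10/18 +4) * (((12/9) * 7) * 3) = 45911/36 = 1275.31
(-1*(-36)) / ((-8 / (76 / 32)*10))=-171 / 160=-1.07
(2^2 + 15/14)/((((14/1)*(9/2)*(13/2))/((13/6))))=71/2646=0.03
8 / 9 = 0.89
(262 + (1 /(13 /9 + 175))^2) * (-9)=-5946273081 /2521744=-2358.00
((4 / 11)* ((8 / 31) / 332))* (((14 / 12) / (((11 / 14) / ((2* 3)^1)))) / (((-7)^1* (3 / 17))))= -1904 / 933999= -0.00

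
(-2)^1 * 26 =-52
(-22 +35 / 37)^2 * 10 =6068410 / 1369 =4432.73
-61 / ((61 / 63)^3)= -250047 / 3721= -67.20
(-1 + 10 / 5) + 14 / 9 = 23 / 9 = 2.56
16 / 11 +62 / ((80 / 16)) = 762 / 55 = 13.85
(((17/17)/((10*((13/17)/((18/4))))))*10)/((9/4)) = 34/13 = 2.62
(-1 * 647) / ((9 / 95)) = -6829.44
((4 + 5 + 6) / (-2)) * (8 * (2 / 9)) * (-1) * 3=40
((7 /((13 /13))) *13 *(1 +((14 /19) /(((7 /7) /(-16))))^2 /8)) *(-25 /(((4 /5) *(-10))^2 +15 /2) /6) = -35175 /361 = -97.44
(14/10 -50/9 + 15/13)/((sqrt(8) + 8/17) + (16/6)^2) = -0.29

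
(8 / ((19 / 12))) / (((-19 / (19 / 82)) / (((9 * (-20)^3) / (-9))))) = -384000 / 779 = -492.94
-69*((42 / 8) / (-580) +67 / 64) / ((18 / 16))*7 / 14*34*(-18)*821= 9274970823 / 580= 15991329.01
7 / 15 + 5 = 82 / 15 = 5.47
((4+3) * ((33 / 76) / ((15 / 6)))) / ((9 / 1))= 77 / 570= 0.14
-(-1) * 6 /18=1 /3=0.33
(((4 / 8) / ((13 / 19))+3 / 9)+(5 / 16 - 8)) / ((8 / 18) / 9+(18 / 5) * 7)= -557955 / 2127008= -0.26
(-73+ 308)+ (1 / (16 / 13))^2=60329 / 256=235.66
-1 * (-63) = 63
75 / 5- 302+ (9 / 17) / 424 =-2068687 / 7208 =-287.00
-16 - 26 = -42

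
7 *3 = 21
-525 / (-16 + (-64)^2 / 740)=97125 / 1936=50.17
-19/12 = -1.58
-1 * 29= -29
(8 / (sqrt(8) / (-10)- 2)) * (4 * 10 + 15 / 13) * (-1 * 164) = 17548000 / 637- 1754800 * sqrt(2) / 637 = 23652.02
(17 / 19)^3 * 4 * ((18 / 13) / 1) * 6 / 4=530604 / 89167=5.95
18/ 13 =1.38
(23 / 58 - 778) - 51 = -48059 / 58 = -828.60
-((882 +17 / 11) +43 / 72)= -884.14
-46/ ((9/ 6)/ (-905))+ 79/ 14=1165877/ 42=27758.98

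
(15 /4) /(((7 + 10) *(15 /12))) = 3 /17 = 0.18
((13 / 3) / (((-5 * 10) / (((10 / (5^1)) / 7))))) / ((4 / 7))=-13 / 300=-0.04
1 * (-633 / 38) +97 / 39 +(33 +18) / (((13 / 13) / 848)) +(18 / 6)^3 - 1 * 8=64100693 / 1482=43252.83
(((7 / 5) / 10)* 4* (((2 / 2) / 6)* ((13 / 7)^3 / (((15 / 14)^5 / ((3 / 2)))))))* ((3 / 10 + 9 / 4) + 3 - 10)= -268271276 / 94921875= -2.83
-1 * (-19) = 19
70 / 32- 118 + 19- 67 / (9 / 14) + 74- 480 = -87413 / 144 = -607.03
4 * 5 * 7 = 140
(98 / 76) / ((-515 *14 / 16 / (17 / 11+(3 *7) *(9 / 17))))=-66304 / 1829795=-0.04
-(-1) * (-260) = -260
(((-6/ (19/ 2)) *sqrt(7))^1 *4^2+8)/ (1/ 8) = 64- 1536 *sqrt(7)/ 19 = -149.89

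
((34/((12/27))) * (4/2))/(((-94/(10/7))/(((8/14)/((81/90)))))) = -3400/2303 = -1.48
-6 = -6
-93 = -93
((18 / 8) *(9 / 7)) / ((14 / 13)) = 1053 / 392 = 2.69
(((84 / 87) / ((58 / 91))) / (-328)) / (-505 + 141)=7 / 551696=0.00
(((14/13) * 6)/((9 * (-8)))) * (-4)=14/39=0.36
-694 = -694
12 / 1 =12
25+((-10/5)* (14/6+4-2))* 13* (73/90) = -8962/135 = -66.39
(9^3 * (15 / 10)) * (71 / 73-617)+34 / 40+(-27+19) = -983504339 / 1460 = -673633.11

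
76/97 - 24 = -2252/97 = -23.22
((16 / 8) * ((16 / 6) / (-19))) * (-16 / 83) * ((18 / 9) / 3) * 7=3584 / 14193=0.25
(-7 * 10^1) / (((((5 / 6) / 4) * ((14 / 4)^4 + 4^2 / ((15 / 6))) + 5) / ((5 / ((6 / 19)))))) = -425600 / 14437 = -29.48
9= 9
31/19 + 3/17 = 584/323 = 1.81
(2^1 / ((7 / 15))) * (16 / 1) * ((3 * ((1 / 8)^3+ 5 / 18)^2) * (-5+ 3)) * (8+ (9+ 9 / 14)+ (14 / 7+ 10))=-3447656075 / 3612672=-954.32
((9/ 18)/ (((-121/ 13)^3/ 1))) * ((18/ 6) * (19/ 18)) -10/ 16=-26656901/ 42517464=-0.63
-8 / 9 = -0.89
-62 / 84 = -31 / 42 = -0.74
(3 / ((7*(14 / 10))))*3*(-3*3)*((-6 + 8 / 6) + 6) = -540 / 49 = -11.02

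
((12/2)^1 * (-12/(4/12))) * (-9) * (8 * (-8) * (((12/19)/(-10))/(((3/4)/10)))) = 1990656/19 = 104771.37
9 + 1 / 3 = 28 / 3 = 9.33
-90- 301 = -391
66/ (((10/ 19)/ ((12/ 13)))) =7524/ 65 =115.75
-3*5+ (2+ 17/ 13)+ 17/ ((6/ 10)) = 16.64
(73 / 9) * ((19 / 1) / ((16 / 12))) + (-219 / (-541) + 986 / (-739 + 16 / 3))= 1638138659 / 14288892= 114.64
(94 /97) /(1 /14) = 1316 /97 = 13.57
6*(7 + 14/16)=189/4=47.25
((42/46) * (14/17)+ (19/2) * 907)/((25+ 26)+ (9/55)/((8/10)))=148251202/880923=168.29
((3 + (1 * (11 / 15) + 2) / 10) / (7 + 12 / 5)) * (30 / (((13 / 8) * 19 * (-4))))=-982 / 11609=-0.08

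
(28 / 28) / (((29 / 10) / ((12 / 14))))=60 / 203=0.30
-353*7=-2471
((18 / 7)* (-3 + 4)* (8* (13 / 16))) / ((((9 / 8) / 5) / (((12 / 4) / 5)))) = 312 / 7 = 44.57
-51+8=-43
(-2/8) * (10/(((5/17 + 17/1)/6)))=-85/98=-0.87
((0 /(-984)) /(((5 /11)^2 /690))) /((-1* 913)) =0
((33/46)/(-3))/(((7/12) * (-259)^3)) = 66/2797210619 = 0.00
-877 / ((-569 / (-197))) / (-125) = 2.43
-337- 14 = -351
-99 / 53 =-1.87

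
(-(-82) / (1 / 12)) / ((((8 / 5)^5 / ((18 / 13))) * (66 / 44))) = 86.62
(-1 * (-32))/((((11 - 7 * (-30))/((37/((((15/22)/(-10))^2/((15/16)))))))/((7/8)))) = 626780/663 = 945.37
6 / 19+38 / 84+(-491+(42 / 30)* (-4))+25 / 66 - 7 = -3675444 / 7315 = -502.45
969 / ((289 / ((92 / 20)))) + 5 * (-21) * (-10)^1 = 90561 / 85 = 1065.42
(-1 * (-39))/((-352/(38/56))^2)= 14079/97140736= 0.00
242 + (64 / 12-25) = 667 / 3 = 222.33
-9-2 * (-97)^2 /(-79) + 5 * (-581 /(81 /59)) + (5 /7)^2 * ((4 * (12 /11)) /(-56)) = -45554418724 /24143427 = -1886.82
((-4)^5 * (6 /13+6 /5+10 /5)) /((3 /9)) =-731136 /65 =-11248.25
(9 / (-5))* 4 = -36 / 5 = -7.20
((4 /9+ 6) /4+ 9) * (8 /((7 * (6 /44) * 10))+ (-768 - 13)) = -8278.38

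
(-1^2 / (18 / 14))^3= -343 / 729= -0.47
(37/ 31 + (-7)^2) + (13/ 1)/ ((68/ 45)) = 123943/ 2108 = 58.80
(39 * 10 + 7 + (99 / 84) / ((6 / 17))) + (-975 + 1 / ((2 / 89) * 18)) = -288383 / 504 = -572.19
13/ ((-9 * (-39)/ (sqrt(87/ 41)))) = sqrt(3567)/ 1107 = 0.05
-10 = -10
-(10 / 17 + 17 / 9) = -379 / 153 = -2.48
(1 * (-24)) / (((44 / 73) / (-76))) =33288 / 11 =3026.18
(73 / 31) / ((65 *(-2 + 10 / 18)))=-657 / 26195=-0.03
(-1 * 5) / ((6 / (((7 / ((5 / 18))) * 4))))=-84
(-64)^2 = 4096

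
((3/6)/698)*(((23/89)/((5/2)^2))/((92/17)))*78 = 663/1553050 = 0.00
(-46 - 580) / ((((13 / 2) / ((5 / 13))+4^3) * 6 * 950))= -313 / 230565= -0.00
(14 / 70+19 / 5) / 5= 4 / 5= 0.80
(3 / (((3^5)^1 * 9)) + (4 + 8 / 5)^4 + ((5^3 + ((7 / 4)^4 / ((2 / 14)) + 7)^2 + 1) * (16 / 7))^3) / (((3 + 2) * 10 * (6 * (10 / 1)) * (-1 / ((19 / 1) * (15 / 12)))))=-1121347882523112861575458272541 / 75144747810816000000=-14922505101.04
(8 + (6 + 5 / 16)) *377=86333 / 16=5395.81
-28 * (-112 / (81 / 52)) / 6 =335.54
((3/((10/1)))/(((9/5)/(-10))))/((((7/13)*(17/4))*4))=-65/357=-0.18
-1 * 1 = -1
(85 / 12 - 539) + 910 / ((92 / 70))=44291 / 276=160.47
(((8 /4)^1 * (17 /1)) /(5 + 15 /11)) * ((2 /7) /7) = 374 /1715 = 0.22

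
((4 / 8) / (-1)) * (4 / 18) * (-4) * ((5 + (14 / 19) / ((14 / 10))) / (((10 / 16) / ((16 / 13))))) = 3584 / 741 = 4.84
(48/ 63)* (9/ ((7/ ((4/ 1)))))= 192/ 49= 3.92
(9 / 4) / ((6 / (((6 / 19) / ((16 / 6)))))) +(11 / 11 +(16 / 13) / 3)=34493 / 23712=1.45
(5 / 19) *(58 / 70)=29 / 133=0.22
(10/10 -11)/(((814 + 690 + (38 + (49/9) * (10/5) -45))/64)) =-0.42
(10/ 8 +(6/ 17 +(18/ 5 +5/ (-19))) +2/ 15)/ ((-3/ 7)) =-11.84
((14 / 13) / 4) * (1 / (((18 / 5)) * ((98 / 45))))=25 / 728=0.03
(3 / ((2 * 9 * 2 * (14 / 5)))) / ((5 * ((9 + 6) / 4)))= 1 / 630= 0.00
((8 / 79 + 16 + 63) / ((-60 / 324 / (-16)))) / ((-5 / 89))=-240261552 / 1975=-121651.42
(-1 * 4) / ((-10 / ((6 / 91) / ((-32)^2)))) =3 / 116480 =0.00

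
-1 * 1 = -1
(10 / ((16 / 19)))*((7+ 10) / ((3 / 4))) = 1615 / 6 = 269.17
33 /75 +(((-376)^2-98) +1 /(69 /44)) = 243706409 /1725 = 141279.08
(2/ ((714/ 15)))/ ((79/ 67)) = 335/ 9401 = 0.04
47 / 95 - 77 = -7268 / 95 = -76.51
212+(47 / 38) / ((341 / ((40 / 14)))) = 212.01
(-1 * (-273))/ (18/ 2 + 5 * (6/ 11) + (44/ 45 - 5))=135135/ 3814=35.43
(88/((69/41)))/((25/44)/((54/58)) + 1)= 1428768/43999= 32.47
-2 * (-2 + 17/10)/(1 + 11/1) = 1/20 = 0.05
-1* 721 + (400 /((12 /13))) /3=-5189 /9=-576.56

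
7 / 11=0.64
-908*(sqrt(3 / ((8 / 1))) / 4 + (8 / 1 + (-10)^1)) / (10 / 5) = 908- 227*sqrt(6) / 8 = 838.50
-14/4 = -3.50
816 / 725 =1.13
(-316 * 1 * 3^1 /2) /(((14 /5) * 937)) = -0.18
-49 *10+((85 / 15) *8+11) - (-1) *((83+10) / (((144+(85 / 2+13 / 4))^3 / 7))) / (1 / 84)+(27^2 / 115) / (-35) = -3688503829288 / 8501995425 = -433.84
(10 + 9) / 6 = 3.17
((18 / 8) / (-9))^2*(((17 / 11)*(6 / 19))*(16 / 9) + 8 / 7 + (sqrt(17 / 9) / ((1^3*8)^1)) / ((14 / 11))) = 0.13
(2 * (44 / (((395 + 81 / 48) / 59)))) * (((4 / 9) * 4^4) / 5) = 7733248 / 25965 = 297.83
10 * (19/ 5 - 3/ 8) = 137/ 4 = 34.25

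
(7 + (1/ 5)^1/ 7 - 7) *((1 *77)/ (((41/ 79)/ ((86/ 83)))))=74734/ 17015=4.39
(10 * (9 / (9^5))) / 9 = 10 / 59049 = 0.00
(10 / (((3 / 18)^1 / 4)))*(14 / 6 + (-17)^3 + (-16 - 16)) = -1186240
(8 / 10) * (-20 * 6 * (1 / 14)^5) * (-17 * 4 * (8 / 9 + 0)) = 544 / 50421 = 0.01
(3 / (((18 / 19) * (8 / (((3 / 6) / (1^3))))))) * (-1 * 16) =-19 / 6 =-3.17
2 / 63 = 0.03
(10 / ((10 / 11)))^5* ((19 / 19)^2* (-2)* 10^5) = -32210200000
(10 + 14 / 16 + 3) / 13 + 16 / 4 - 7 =-201 / 104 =-1.93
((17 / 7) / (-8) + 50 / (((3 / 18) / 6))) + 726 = 141439 / 56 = 2525.70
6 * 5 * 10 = 300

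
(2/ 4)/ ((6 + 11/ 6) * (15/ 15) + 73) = 3/ 485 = 0.01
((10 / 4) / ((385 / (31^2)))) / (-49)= -961 / 7546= -0.13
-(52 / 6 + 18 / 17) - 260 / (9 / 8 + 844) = -3459536 / 344811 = -10.03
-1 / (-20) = 1 / 20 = 0.05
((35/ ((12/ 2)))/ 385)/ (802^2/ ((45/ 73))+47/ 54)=45/ 3098959457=0.00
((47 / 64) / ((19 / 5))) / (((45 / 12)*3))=47 / 2736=0.02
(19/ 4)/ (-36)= -19/ 144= -0.13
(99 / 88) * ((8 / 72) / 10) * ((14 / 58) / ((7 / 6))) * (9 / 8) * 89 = 2403 / 9280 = 0.26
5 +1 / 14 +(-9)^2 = 86.07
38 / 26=19 / 13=1.46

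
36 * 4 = 144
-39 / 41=-0.95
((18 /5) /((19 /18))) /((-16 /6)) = -243 /190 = -1.28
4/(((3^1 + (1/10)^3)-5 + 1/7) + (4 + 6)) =28000/57007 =0.49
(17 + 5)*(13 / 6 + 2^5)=2255 / 3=751.67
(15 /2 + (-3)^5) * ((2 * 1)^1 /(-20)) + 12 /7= 3537 /140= 25.26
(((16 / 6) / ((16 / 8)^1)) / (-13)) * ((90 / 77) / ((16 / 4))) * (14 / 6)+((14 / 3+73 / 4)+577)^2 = 7411059503 / 20592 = 359899.94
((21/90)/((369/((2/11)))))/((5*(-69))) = -7/21005325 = -0.00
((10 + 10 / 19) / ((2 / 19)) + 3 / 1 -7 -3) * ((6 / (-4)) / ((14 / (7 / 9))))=-7.75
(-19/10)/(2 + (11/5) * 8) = -19/196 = -0.10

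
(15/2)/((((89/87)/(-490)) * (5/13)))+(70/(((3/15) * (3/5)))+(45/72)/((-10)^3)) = -8756.95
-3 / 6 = -1 / 2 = -0.50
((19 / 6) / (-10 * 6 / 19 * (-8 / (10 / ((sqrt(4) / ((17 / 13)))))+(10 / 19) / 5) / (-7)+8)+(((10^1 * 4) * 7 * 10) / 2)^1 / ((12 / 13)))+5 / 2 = 139802201 / 92000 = 1519.59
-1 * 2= -2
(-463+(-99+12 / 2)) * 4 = -2224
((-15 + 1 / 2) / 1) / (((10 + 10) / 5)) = -29 / 8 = -3.62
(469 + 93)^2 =315844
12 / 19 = 0.63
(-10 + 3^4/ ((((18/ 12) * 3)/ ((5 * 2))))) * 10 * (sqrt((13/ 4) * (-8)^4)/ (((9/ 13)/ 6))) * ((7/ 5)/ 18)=990080 * sqrt(13)/ 27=132214.23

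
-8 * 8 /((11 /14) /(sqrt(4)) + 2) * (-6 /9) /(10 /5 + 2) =896 /201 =4.46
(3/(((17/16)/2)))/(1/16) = 1536/17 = 90.35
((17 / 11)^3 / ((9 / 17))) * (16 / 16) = 83521 / 11979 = 6.97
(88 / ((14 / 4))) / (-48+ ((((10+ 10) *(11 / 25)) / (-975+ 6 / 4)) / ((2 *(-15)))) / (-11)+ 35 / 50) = -51400800 / 96697811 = -0.53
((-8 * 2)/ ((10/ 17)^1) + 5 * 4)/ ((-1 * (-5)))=-36/ 25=-1.44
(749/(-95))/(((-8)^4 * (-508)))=749/197672960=0.00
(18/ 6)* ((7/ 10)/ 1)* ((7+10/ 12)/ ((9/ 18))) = 329/ 10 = 32.90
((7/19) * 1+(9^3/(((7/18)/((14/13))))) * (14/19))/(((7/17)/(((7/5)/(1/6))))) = 37485714/1235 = 30352.80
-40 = -40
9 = 9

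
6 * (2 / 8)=3 / 2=1.50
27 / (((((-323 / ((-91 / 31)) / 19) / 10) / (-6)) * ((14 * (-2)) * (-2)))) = -5265 / 1054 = -5.00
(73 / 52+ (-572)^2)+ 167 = 327352.40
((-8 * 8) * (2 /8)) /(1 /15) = -240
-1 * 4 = -4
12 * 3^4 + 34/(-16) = 7759/8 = 969.88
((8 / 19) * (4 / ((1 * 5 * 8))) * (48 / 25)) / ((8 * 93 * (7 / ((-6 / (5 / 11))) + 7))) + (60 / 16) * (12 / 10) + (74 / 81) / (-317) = 7260447156787 / 1614460632750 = 4.50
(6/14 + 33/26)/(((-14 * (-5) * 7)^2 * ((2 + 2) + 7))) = 309/480680200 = 0.00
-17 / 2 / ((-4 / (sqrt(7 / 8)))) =17 * sqrt(14) / 32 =1.99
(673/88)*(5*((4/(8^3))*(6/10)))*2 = 2019/5632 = 0.36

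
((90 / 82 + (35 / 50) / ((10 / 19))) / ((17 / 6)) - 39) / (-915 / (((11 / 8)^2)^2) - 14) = 19462149531 / 137755567900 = 0.14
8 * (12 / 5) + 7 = 131 / 5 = 26.20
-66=-66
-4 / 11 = -0.36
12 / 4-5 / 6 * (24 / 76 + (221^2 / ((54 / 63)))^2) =-11104238461823 / 4104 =-2705711126.18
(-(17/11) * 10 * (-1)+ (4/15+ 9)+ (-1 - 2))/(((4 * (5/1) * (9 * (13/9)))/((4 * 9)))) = 10752/3575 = 3.01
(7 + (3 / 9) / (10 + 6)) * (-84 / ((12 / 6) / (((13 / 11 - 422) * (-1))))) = -10919811 / 88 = -124088.76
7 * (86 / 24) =301 / 12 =25.08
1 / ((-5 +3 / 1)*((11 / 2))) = -1 / 11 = -0.09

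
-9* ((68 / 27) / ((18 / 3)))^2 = -1156 / 729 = -1.59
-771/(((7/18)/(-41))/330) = 187769340/7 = 26824191.43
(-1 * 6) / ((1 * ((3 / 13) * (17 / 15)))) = -390 / 17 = -22.94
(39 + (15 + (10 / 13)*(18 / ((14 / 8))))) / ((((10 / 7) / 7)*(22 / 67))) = 1321173 / 1430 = 923.90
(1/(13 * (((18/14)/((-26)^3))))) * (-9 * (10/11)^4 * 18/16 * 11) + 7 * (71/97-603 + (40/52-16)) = 127003838878/1678391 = 75670.00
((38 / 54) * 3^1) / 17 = 19 / 153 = 0.12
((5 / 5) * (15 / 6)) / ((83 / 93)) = 2.80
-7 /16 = -0.44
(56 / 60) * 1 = 0.93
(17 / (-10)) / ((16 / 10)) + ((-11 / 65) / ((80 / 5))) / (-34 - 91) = -69057 / 65000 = -1.06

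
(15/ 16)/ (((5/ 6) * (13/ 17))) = 153/ 104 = 1.47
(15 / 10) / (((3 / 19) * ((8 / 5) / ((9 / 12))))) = 285 / 64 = 4.45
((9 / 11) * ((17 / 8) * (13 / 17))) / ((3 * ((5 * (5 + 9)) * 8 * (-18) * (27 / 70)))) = -13 / 114048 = -0.00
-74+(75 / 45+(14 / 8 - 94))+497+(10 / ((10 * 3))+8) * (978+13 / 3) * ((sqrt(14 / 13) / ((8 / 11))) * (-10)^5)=3989 / 12 - 10130312500 * sqrt(182) / 117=-1168079901.52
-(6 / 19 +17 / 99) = -917 / 1881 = -0.49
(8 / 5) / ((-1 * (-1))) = 8 / 5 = 1.60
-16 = -16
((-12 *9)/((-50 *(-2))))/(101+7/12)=-0.01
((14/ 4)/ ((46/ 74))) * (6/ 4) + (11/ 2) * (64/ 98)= 54265/ 4508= 12.04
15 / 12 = 5 / 4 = 1.25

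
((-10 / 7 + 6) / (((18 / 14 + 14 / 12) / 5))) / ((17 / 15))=14400 / 1751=8.22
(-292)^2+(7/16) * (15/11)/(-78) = 390168029/4576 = 85263.99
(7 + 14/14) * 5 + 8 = 48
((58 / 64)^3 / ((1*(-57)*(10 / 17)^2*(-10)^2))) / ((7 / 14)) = -7048421 / 9338880000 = -0.00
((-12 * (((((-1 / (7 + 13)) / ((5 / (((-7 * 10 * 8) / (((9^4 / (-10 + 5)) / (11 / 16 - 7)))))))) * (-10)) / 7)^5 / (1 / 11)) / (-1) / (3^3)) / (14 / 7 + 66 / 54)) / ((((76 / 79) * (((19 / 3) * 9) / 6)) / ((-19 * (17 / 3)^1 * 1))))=485205358441478125 / 321545936061137652928848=0.00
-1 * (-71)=71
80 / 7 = 11.43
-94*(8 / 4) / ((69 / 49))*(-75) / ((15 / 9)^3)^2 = 6715548 / 14375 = 467.17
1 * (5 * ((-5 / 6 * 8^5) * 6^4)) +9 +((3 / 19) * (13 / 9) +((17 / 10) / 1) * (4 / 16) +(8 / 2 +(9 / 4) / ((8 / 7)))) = -1613758321529 / 9120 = -176947184.38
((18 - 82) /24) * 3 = -8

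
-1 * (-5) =5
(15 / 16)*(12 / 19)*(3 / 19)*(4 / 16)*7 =945 / 5776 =0.16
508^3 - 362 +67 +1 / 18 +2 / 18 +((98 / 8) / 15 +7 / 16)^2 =7551142199401 / 57600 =131096218.74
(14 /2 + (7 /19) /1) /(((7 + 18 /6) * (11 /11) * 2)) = 7 /19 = 0.37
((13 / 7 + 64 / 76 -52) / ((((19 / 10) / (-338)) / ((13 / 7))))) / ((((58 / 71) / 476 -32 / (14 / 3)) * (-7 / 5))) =267503306200 / 157626679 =1697.07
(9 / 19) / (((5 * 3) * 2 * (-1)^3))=-3 / 190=-0.02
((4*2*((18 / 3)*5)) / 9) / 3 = 80 / 9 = 8.89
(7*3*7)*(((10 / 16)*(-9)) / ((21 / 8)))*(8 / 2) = -1260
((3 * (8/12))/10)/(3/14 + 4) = 14/295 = 0.05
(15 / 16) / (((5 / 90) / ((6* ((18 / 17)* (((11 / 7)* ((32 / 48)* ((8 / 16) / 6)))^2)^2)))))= 73205 / 11755296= 0.01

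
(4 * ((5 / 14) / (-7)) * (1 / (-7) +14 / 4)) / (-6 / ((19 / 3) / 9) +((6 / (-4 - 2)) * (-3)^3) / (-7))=4465 / 80703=0.06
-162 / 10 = -16.20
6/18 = 1/3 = 0.33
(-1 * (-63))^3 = 250047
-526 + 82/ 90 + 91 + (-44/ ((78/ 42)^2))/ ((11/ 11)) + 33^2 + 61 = 5347484/ 7605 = 703.15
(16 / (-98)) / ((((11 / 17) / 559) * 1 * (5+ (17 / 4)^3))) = -4865536 / 2820587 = -1.73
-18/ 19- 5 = -113/ 19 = -5.95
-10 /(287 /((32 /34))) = -0.03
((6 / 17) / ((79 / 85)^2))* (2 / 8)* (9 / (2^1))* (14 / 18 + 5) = 16575 / 6241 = 2.66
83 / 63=1.32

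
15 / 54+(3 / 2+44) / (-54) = -0.56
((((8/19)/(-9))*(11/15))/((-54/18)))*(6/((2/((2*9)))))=176/285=0.62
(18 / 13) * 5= 90 / 13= 6.92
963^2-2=927367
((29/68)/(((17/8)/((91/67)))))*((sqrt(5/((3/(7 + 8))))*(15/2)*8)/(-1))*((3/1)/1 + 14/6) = -8444800/19363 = -436.13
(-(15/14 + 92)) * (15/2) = -19545/28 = -698.04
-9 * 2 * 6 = -108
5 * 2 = 10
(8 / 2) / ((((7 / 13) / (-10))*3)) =-520 / 21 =-24.76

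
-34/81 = -0.42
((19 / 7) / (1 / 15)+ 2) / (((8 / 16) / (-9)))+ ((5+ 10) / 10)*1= -10743 / 14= -767.36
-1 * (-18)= 18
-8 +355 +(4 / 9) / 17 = 53095 / 153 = 347.03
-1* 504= -504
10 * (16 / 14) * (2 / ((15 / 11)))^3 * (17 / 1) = 612.96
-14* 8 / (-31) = 112 / 31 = 3.61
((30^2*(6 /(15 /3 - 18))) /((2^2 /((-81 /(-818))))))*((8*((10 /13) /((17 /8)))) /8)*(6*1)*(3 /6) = -13122000 /1175057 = -11.17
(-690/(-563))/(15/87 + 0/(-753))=4002/563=7.11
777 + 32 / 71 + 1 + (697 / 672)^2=24993540119 / 32062464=779.53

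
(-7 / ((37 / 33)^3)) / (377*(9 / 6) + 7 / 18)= -205821 / 23452339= -0.01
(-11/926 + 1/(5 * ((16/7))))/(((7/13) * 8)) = 36413/2074240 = 0.02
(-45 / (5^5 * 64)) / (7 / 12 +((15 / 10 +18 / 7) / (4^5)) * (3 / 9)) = -6048 / 15715625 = -0.00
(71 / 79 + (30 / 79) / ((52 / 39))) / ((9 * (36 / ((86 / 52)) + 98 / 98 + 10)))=8041 / 2003598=0.00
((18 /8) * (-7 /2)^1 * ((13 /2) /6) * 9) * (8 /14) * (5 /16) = -13.71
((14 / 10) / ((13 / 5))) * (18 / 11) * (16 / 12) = 168 / 143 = 1.17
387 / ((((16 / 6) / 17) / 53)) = 1046061 / 8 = 130757.62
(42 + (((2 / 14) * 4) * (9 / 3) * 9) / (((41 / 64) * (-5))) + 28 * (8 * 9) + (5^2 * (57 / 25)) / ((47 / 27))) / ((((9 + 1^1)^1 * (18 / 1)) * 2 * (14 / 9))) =140685411 / 37769200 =3.72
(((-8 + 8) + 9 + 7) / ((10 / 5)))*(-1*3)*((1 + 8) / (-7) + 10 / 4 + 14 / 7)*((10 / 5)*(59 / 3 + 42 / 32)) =-45315 / 14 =-3236.79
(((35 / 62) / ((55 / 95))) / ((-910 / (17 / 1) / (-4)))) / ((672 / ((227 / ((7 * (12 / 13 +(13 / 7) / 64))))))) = 146642 / 39707745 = 0.00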